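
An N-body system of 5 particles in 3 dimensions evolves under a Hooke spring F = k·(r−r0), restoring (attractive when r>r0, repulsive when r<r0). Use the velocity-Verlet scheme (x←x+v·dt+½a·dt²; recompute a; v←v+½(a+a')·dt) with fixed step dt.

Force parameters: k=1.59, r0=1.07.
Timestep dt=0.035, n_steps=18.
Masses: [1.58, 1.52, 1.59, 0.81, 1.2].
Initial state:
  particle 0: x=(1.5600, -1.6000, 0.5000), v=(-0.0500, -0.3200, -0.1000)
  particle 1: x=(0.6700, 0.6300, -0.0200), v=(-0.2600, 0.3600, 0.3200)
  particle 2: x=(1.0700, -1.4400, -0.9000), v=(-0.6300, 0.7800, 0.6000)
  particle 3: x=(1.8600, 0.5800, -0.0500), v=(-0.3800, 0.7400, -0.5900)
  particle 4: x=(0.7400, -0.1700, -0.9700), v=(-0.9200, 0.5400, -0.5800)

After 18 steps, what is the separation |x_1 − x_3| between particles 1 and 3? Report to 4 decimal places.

step 0: x0=(1.5600, -1.6000, 0.5000) x1=(0.6700, 0.6300, -0.0200) x2=(1.0700, -1.4400, -0.9000) x3=(1.8600, 0.5800, -0.0500) x4=(0.7400, -0.1700, -0.9700)
step 1: x0=(1.5577, -1.6092, 0.4954) x1=(0.6614, 0.6410, -0.0090) x2=(1.0481, -1.4112, -0.8782) x3=(1.8454, 0.6029, -0.0712) x4=(0.7085, -0.1516, -0.9893)
step 2: x0=(1.5542, -1.6144, 0.4887) x1=(0.6540, 0.6488, 0.0016) x2=(1.0266, -1.3796, -0.8549) x3=(1.8281, 0.6197, -0.0935) x4=(0.6785, -0.1342, -1.0066)
step 3: x0=(1.5496, -1.6155, 0.4798) x1=(0.6475, 0.6535, 0.0117) x2=(1.0055, -1.3452, -0.8301) x3=(1.8083, 0.6305, -0.1168) x4=(0.6499, -0.1177, -1.0217)
step 4: x0=(1.5437, -1.6124, 0.4688) x1=(0.6421, 0.6550, 0.0214) x2=(0.9848, -1.3081, -0.8039) x3=(1.7859, 0.6352, -0.1409) x4=(0.6229, -0.1023, -1.0347)
step 5: x0=(1.5365, -1.6051, 0.4557) x1=(0.6377, 0.6535, 0.0307) x2=(0.9644, -1.2684, -0.7765) x3=(1.7610, 0.6339, -0.1658) x4=(0.5975, -0.0879, -1.0455)
step 6: x0=(1.5281, -1.5936, 0.4405) x1=(0.6342, 0.6489, 0.0394) x2=(0.9445, -1.2262, -0.7479) x3=(1.7337, 0.6268, -0.1913) x4=(0.5736, -0.0745, -1.0541)
step 7: x0=(1.5184, -1.5780, 0.4233) x1=(0.6316, 0.6413, 0.0477) x2=(0.9249, -1.1818, -0.7183) x3=(1.7041, 0.6141, -0.2173) x4=(0.5513, -0.0621, -1.0605)
step 8: x0=(1.5074, -1.5583, 0.4041) x1=(0.6298, 0.6309, 0.0556) x2=(0.9057, -1.1351, -0.6877) x3=(1.6725, 0.5961, -0.2437) x4=(0.5306, -0.0507, -1.0647)
step 9: x0=(1.4952, -1.5346, 0.3831) x1=(0.6288, 0.6178, 0.0629) x2=(0.8869, -1.0865, -0.6562) x3=(1.6389, 0.5730, -0.2703) x4=(0.5114, -0.0403, -1.0669)
step 10: x0=(1.4817, -1.5071, 0.3602) x1=(0.6285, 0.6021, 0.0699) x2=(0.8684, -1.0362, -0.6240) x3=(1.6037, 0.5451, -0.2971) x4=(0.4937, -0.0309, -1.0670)
step 11: x0=(1.4669, -1.4758, 0.3356) x1=(0.6288, 0.5840, 0.0764) x2=(0.8502, -0.9842, -0.5912) x3=(1.5669, 0.5129, -0.3239) x4=(0.4774, -0.0224, -1.0652)
step 12: x0=(1.4509, -1.4411, 0.3095) x1=(0.6298, 0.5636, 0.0826) x2=(0.8323, -0.9308, -0.5578) x3=(1.5288, 0.4767, -0.3507) x4=(0.4624, -0.0149, -1.0615)
step 13: x0=(1.4338, -1.4029, 0.2818) x1=(0.6312, 0.5411, 0.0884) x2=(0.8146, -0.8763, -0.5240) x3=(1.4896, 0.4369, -0.3773) x4=(0.4488, -0.0082, -1.0560)
step 14: x0=(1.4155, -1.3617, 0.2527) x1=(0.6331, 0.5167, 0.0938) x2=(0.7972, -0.8208, -0.4899) x3=(1.4497, 0.3940, -0.4037) x4=(0.4363, -0.0025, -1.0489)
step 15: x0=(1.3962, -1.3175, 0.2224) x1=(0.6353, 0.4906, 0.0991) x2=(0.7799, -0.7645, -0.4555) x3=(1.4092, 0.3485, -0.4299) x4=(0.4249, 0.0024, -1.0404)
step 16: x0=(1.3759, -1.2708, 0.1909) x1=(0.6379, 0.4631, 0.1040) x2=(0.7627, -0.7078, -0.4209) x3=(1.3684, 0.3008, -0.4558) x4=(0.4145, 0.0065, -1.0304)
step 17: x0=(1.3546, -1.2216, 0.1584) x1=(0.6408, 0.4342, 0.1089) x2=(0.7455, -0.6507, -0.3862) x3=(1.3276, 0.2513, -0.4813) x4=(0.4049, 0.0099, -1.0194)
step 18: x0=(1.3325, -1.1705, 0.1251) x1=(0.6438, 0.4043, 0.1136) x2=(0.7283, -0.5935, -0.3514) x3=(1.2870, 0.2006, -0.5067) x4=(0.3961, 0.0125, -1.0072)

0.9165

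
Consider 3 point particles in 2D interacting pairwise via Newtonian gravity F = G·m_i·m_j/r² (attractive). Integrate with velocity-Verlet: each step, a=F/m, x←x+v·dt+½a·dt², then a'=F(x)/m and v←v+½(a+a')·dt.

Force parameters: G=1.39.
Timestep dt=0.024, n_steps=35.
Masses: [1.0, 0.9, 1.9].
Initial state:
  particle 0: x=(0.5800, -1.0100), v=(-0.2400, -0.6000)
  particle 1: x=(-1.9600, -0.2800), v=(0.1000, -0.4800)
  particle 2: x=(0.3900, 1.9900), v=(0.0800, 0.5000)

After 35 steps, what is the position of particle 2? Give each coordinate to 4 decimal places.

(0.4332, 2.3364)

step 0: x0=(0.5800, -1.0100) x1=(-1.9600, -0.2800) x2=(0.3900, 1.9900)
step 1: x0=(0.5742, -1.0243) x1=(-1.9575, -0.2915) x2=(0.3919, 2.0019)
step 2: x0=(0.5683, -1.0384) x1=(-1.9548, -0.3029) x2=(0.3938, 2.0137)
step 3: x0=(0.5622, -1.0523) x1=(-1.9518, -0.3143) x2=(0.3956, 2.0254)
step 4: x0=(0.5561, -1.0661) x1=(-1.9487, -0.3255) x2=(0.3973, 2.0369)
step 5: x0=(0.5498, -1.0796) x1=(-1.9454, -0.3368) x2=(0.3991, 2.0483)
step 6: x0=(0.5435, -1.0929) x1=(-1.9418, -0.3479) x2=(0.4008, 2.0596)
step 7: x0=(0.5370, -1.1061) x1=(-1.9380, -0.3590) x2=(0.4024, 2.0708)
step 8: x0=(0.5304, -1.1191) x1=(-1.9341, -0.3701) x2=(0.4040, 2.0818)
step 9: x0=(0.5237, -1.1319) x1=(-1.9299, -0.3810) x2=(0.4056, 2.0927)
step 10: x0=(0.5169, -1.1445) x1=(-1.9255, -0.3920) x2=(0.4071, 2.1035)
step 11: x0=(0.5100, -1.1570) x1=(-1.9209, -0.4028) x2=(0.4086, 2.1142)
step 12: x0=(0.5030, -1.1693) x1=(-1.9161, -0.4136) x2=(0.4100, 2.1247)
step 13: x0=(0.4959, -1.1814) x1=(-1.9111, -0.4244) x2=(0.4115, 2.1351)
step 14: x0=(0.4886, -1.1933) x1=(-1.9059, -0.4351) x2=(0.4128, 2.1454)
step 15: x0=(0.4813, -1.2051) x1=(-1.9005, -0.4457) x2=(0.4142, 2.1556)
step 16: x0=(0.4738, -1.2167) x1=(-1.8949, -0.4563) x2=(0.4155, 2.1657)
step 17: x0=(0.4662, -1.2281) x1=(-1.8890, -0.4668) x2=(0.4167, 2.1757)
step 18: x0=(0.4585, -1.2394) x1=(-1.8830, -0.4772) x2=(0.4179, 2.1855)
step 19: x0=(0.4507, -1.2505) x1=(-1.8768, -0.4877) x2=(0.4191, 2.1952)
step 20: x0=(0.4428, -1.2614) x1=(-1.8703, -0.4980) x2=(0.4203, 2.2049)
step 21: x0=(0.4347, -1.2721) x1=(-1.8637, -0.5083) x2=(0.4214, 2.2144)
step 22: x0=(0.4266, -1.2827) x1=(-1.8568, -0.5186) x2=(0.4224, 2.2238)
step 23: x0=(0.4183, -1.2932) x1=(-1.8498, -0.5288) x2=(0.4235, 2.2331)
step 24: x0=(0.4099, -1.3034) x1=(-1.8425, -0.5390) x2=(0.4245, 2.2423)
step 25: x0=(0.4014, -1.3136) x1=(-1.8350, -0.5491) x2=(0.4254, 2.2513)
step 26: x0=(0.3927, -1.3235) x1=(-1.8273, -0.5592) x2=(0.4264, 2.2603)
step 27: x0=(0.3840, -1.3333) x1=(-1.8194, -0.5692) x2=(0.4273, 2.2692)
step 28: x0=(0.3751, -1.3429) x1=(-1.8113, -0.5792) x2=(0.4281, 2.2780)
step 29: x0=(0.3661, -1.3524) x1=(-1.8030, -0.5892) x2=(0.4289, 2.2866)
step 30: x0=(0.3570, -1.3617) x1=(-1.7945, -0.5991) x2=(0.4297, 2.2952)
step 31: x0=(0.3477, -1.3708) x1=(-1.7857, -0.6090) x2=(0.4305, 2.3036)
step 32: x0=(0.3383, -1.3798) x1=(-1.7767, -0.6188) x2=(0.4312, 2.3120)
step 33: x0=(0.3288, -1.3887) x1=(-1.7676, -0.6286) x2=(0.4319, 2.3202)
step 34: x0=(0.3191, -1.3973) x1=(-1.7581, -0.6383) x2=(0.4325, 2.3284)
step 35: x0=(0.3093, -1.4058) x1=(-1.7485, -0.6481) x2=(0.4332, 2.3364)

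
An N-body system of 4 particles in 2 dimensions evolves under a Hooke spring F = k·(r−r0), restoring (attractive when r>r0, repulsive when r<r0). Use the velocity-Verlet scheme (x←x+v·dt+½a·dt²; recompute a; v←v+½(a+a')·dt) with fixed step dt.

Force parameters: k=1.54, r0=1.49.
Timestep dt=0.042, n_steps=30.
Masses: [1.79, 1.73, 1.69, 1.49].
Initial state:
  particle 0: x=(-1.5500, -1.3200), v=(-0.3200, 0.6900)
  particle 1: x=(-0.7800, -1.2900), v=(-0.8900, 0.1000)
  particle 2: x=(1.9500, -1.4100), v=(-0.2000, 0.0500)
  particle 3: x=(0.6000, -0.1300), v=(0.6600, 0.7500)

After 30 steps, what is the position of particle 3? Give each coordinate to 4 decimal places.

(0.4858, 0.1022)

step 0: x0=(-1.5500, -1.3200) x1=(-0.7800, -1.2900) x2=(1.9500, -1.4100) x3=(0.6000, -0.1300)
step 1: x0=(-1.5618, -1.2907) x1=(-0.8157, -1.2857) x2=(1.9388, -1.4076) x3=(0.6270, -0.0993)
step 2: x0=(-1.5704, -1.2608) x1=(-0.8477, -1.2810) x2=(1.9219, -1.4046) x3=(0.6523, -0.0705)
step 3: x0=(-1.5757, -1.2303) x1=(-0.8760, -1.2761) x2=(1.8993, -1.4010) x3=(0.6758, -0.0434)
step 4: x0=(-1.5777, -1.1991) x1=(-0.9004, -1.2708) x2=(1.8711, -1.3967) x3=(0.6972, -0.0183)
step 5: x0=(-1.5766, -1.1672) x1=(-0.9209, -1.2653) x2=(1.8373, -1.3917) x3=(0.7166, 0.0048)
step 6: x0=(-1.5723, -1.1345) x1=(-0.9374, -1.2595) x2=(1.7981, -1.3861) x3=(0.7337, 0.0260)
step 7: x0=(-1.5649, -1.1010) x1=(-0.9498, -1.2534) x2=(1.7536, -1.3798) x3=(0.7484, 0.0452)
step 8: x0=(-1.5546, -1.0668) x1=(-0.9583, -1.2471) x2=(1.7040, -1.3728) x3=(0.7607, 0.0624)
step 9: x0=(-1.5413, -1.0317) x1=(-0.9627, -1.2407) x2=(1.6494, -1.3652) x3=(0.7704, 0.0777)
step 10: x0=(-1.5252, -0.9957) x1=(-0.9632, -1.2341) x2=(1.5901, -1.3569) x3=(0.7776, 0.0910)
step 11: x0=(-1.5064, -0.9588) x1=(-0.9600, -1.2276) x2=(1.5264, -1.3480) x3=(0.7821, 0.1025)
step 12: x0=(-1.4850, -0.9209) x1=(-0.9530, -1.2210) x2=(1.4584, -1.3385) x3=(0.7841, 0.1122)
step 13: x0=(-1.4611, -0.8821) x1=(-0.9425, -1.2145) x2=(1.3865, -1.3284) x3=(0.7835, 0.1202)
step 14: x0=(-1.4350, -0.8423) x1=(-0.9287, -1.2082) x2=(1.3110, -1.3178) x3=(0.7803, 0.1265)
step 15: x0=(-1.4066, -0.8014) x1=(-0.9117, -1.2020) x2=(1.2322, -1.3067) x3=(0.7746, 0.1313)
step 16: x0=(-1.3763, -0.7596) x1=(-0.8919, -1.1961) x2=(1.1504, -1.2952) x3=(0.7665, 0.1347)
step 17: x0=(-1.3441, -0.7168) x1=(-0.8694, -1.1905) x2=(1.0661, -1.2832) x3=(0.7561, 0.1368)
step 18: x0=(-1.3103, -0.6730) x1=(-0.8446, -1.1853) x2=(0.9795, -1.2710) x3=(0.7435, 0.1378)
step 19: x0=(-1.2750, -0.6283) x1=(-0.8178, -1.1804) x2=(0.8910, -1.2584) x3=(0.7289, 0.1377)
step 20: x0=(-1.2383, -0.5826) x1=(-0.7891, -1.1759) x2=(0.8010, -1.2456) x3=(0.7124, 0.1367)
step 21: x0=(-1.2006, -0.5360) x1=(-0.7590, -1.1718) x2=(0.7098, -1.2327) x3=(0.6941, 0.1349)
step 22: x0=(-1.1620, -0.4885) x1=(-0.7278, -1.1682) x2=(0.6179, -1.2196) x3=(0.6744, 0.1324)
step 23: x0=(-1.1227, -0.4402) x1=(-0.6957, -1.1650) x2=(0.5255, -1.2065) x3=(0.6533, 0.1294)
step 24: x0=(-1.0829, -0.3911) x1=(-0.6630, -1.1623) x2=(0.4330, -1.1935) x3=(0.6311, 0.1260)
step 25: x0=(-1.0428, -0.3412) x1=(-0.6302, -1.1600) x2=(0.3409, -1.1805) x3=(0.6079, 0.1223)
step 26: x0=(-1.0026, -0.2905) x1=(-0.5974, -1.1582) x2=(0.2493, -1.1677) x3=(0.5841, 0.1184)
step 27: x0=(-0.9624, -0.2391) x1=(-0.5651, -1.1568) x2=(0.1587, -1.1552) x3=(0.5598, 0.1143)
step 28: x0=(-0.9225, -0.1869) x1=(-0.5334, -1.1559) x2=(0.0692, -1.1429) x3=(0.5352, 0.1102)
step 29: x0=(-0.8830, -0.1340) x1=(-0.5027, -1.1555) x2=(-0.0187, -1.1309) x3=(0.5104, 0.1062)
step 30: x0=(-0.8440, -0.0804) x1=(-0.4732, -1.1556) x2=(-0.1050, -1.1193) x3=(0.4858, 0.1022)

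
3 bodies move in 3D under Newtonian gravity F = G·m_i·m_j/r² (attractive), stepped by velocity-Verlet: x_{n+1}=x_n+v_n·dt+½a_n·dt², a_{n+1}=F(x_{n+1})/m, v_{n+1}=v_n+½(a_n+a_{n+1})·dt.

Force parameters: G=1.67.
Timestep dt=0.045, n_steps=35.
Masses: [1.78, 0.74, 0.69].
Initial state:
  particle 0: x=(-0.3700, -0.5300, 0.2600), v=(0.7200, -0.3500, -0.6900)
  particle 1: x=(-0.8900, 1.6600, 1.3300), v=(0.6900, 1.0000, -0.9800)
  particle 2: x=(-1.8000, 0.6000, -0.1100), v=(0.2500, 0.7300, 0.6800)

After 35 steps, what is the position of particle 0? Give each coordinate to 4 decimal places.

(0.5291, -0.7075, -0.7423)

step 0: x0=(-0.3700, -0.5300, 0.2600) x1=(-0.8900, 1.6600, 1.3300) x2=(-1.8000, 0.6000, -0.1100)
step 1: x0=(-0.3379, -0.5454, 0.2290) x1=(-0.8590, 1.7044, 1.2855) x2=(-1.7879, 0.6325, -0.0790)
step 2: x0=(-0.3064, -0.5600, 0.1980) x1=(-0.8281, 1.7477, 1.2402) x2=(-1.7743, 0.6643, -0.0473)
step 3: x0=(-0.2754, -0.5739, 0.1671) x1=(-0.7973, 1.7898, 1.1941) x2=(-1.7591, 0.6954, -0.0149)
step 4: x0=(-0.2450, -0.5870, 0.1363) x1=(-0.7666, 1.8307, 1.1472) x2=(-1.7423, 0.7259, 0.0180)
step 5: x0=(-0.2151, -0.5995, 0.1055) x1=(-0.7362, 1.8705, 1.0996) x2=(-1.7240, 0.7559, 0.0515)
step 6: x0=(-0.1856, -0.6113, 0.0749) x1=(-0.7059, 1.9091, 1.0513) x2=(-1.7043, 0.7854, 0.0855)
step 7: x0=(-0.1566, -0.6224, 0.0444) x1=(-0.6760, 1.9466, 1.0023) x2=(-1.6830, 0.8144, 0.1199)
step 8: x0=(-0.1281, -0.6328, 0.0141) x1=(-0.6463, 1.9828, 0.9527) x2=(-1.6603, 0.8429, 0.1546)
step 9: x0=(-0.1000, -0.6426, -0.0161) x1=(-0.6169, 2.0178, 0.9025) x2=(-1.6362, 0.8711, 0.1897)
step 10: x0=(-0.0723, -0.6518, -0.0462) x1=(-0.5879, 2.0516, 0.8517) x2=(-1.6106, 0.8991, 0.2250)
step 11: x0=(-0.0450, -0.6603, -0.0761) x1=(-0.5593, 2.0841, 0.8003) x2=(-1.5836, 0.9267, 0.2605)
step 12: x0=(-0.0181, -0.6683, -0.1059) x1=(-0.5311, 2.1153, 0.7485) x2=(-1.5551, 0.9542, 0.2961)
step 13: x0=(0.0085, -0.6756, -0.1355) x1=(-0.5034, 2.1453, 0.6962) x2=(-1.5253, 0.9815, 0.3317)
step 14: x0=(0.0347, -0.6824, -0.1650) x1=(-0.4762, 2.1739, 0.6435) x2=(-1.4941, 1.0088, 0.3674)
step 15: x0=(0.0606, -0.6886, -0.1942) x1=(-0.4494, 2.2012, 0.5904) x2=(-1.4615, 1.0360, 0.4030)
step 16: x0=(0.0862, -0.6943, -0.2233) x1=(-0.4232, 2.2272, 0.5371) x2=(-1.4275, 1.0632, 0.4385)
step 17: x0=(0.1116, -0.6994, -0.2522) x1=(-0.3975, 2.2518, 0.4836) x2=(-1.3922, 1.0904, 0.4737)
step 18: x0=(0.1366, -0.7039, -0.2810) x1=(-0.3723, 2.2750, 0.4298) x2=(-1.3556, 1.1177, 0.5086)
step 19: x0=(0.1613, -0.7079, -0.3095) x1=(-0.3477, 2.2969, 0.3760) x2=(-1.3178, 1.1452, 0.5432)
step 20: x0=(0.1858, -0.7115, -0.3379) x1=(-0.3236, 2.3174, 0.3222) x2=(-1.2786, 1.1727, 0.5774)
step 21: x0=(0.2101, -0.7145, -0.3661) x1=(-0.3001, 2.3365, 0.2684) x2=(-1.2383, 1.2004, 0.6110)
step 22: x0=(0.2341, -0.7170, -0.3941) x1=(-0.2771, 2.3543, 0.2148) x2=(-1.1967, 1.2283, 0.6440)
step 23: x0=(0.2579, -0.7190, -0.4220) x1=(-0.2547, 2.3708, 0.1613) x2=(-1.1540, 1.2563, 0.6764)
step 24: x0=(0.2815, -0.7205, -0.4496) x1=(-0.2327, 2.3859, 0.1080) x2=(-1.1103, 1.2845, 0.7081)
step 25: x0=(0.3048, -0.7216, -0.4771) x1=(-0.2112, 2.3998, 0.0550) x2=(-1.0655, 1.3129, 0.7390)
step 26: x0=(0.3280, -0.7222, -0.5044) x1=(-0.1902, 2.4124, 0.0024) x2=(-1.0197, 1.3414, 0.7691)
step 27: x0=(0.3510, -0.7223, -0.5315) x1=(-0.1696, 2.4238, -0.0499) x2=(-0.9730, 1.3700, 0.7983)
step 28: x0=(0.3738, -0.7220, -0.5585) x1=(-0.1494, 2.4339, -0.1017) x2=(-0.9254, 1.3987, 0.8266)
step 29: x0=(0.3965, -0.7212, -0.5852) x1=(-0.1295, 2.4430, -0.1531) x2=(-0.8770, 1.4276, 0.8539)
step 30: x0=(0.4189, -0.7200, -0.6118) x1=(-0.1100, 2.4508, -0.2040) x2=(-0.8278, 1.4564, 0.8803)
step 31: x0=(0.4413, -0.7184, -0.6383) x1=(-0.0907, 2.4576, -0.2544) x2=(-0.7779, 1.4854, 0.9058)
step 32: x0=(0.4634, -0.7163, -0.6645) x1=(-0.0717, 2.4634, -0.3042) x2=(-0.7274, 1.5143, 0.9302)
step 33: x0=(0.4855, -0.7138, -0.6906) x1=(-0.0529, 2.4681, -0.3536) x2=(-0.6762, 1.5433, 0.9536)
step 34: x0=(0.5074, -0.7108, -0.7166) x1=(-0.0343, 2.4719, -0.4024) x2=(-0.6245, 1.5722, 0.9761)
step 35: x0=(0.5291, -0.7075, -0.7423) x1=(-0.0159, 2.4746, -0.4506) x2=(-0.5723, 1.6010, 0.9975)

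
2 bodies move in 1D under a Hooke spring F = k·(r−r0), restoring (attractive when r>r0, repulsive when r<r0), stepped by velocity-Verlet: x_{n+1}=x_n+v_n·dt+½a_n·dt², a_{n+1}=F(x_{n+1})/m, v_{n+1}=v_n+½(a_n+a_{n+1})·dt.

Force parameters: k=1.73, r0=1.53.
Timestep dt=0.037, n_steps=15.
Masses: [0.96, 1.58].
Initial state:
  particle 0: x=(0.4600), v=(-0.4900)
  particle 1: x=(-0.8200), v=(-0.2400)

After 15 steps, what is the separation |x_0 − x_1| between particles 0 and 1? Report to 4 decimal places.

1.2644

step 0: x0=(0.4600) x1=(-0.8200)
step 1: x0=(0.4422) x1=(-0.8291)
step 2: x0=(0.4250) x1=(-0.8385)
step 3: x0=(0.4085) x1=(-0.8484)
step 4: x0=(0.3926) x1=(-0.8586)
step 5: x0=(0.3775) x1=(-0.8693)
step 6: x0=(0.3630) x1=(-0.8804)
step 7: x0=(0.3492) x1=(-0.8920)
step 8: x0=(0.3362) x1=(-0.9039)
step 9: x0=(0.3239) x1=(-0.9163)
step 10: x0=(0.3122) x1=(-0.9292)
step 11: x0=(0.3013) x1=(-0.9424)
step 12: x0=(0.2911) x1=(-0.9561)
step 13: x0=(0.2816) x1=(-0.9703)
step 14: x0=(0.2728) x1=(-0.9848)
step 15: x0=(0.2647) x1=(-0.9998)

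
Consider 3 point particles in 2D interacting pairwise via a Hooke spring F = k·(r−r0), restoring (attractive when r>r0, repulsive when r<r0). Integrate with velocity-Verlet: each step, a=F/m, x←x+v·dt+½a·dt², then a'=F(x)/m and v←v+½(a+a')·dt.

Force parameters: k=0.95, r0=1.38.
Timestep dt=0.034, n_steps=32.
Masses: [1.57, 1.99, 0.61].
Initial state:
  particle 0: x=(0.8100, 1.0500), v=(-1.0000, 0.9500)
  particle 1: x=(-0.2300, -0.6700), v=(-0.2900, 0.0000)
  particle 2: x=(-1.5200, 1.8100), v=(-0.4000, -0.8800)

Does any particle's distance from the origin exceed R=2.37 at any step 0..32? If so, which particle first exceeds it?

step 0: x0=(0.8100, 1.0500) x1=(-0.2300, -0.6700) x2=(-1.5200, 1.8100)
step 1: x0=(0.7755, 1.0822) x1=(-0.2400, -0.6695) x2=(-1.5321, 1.7787)
step 2: x0=(0.7401, 1.1143) x1=(-0.2501, -0.6680) x2=(-1.5412, 1.7446)
step 3: x0=(0.7039, 1.1461) x1=(-0.2604, -0.6656) x2=(-1.5475, 1.7078)
step 4: x0=(0.6667, 1.1777) x1=(-0.2709, -0.6621) x2=(-1.5510, 1.6686)
step 5: x0=(0.6288, 1.2089) x1=(-0.2815, -0.6578) x2=(-1.5519, 1.6270)
step 6: x0=(0.5900, 1.2399) x1=(-0.2923, -0.6524) x2=(-1.5502, 1.5832)
step 7: x0=(0.5505, 1.2705) x1=(-0.3033, -0.6462) x2=(-1.5460, 1.5373)
step 8: x0=(0.5103, 1.3007) x1=(-0.3144, -0.6390) x2=(-1.5395, 1.4895)
step 9: x0=(0.4694, 1.3305) x1=(-0.3257, -0.6310) x2=(-1.5308, 1.4399)
step 10: x0=(0.4279, 1.3598) x1=(-0.3370, -0.6221) x2=(-1.5201, 1.3886)
step 11: x0=(0.3858, 1.3886) x1=(-0.3485, -0.6124) x2=(-1.5075, 1.3358)
step 12: x0=(0.3431, 1.4169) x1=(-0.3601, -0.6018) x2=(-1.4931, 1.2817)
step 13: x0=(0.3000, 1.4448) x1=(-0.3718, -0.5905) x2=(-1.4772, 1.2264)
step 14: x0=(0.2564, 1.4720) x1=(-0.3836, -0.5784) x2=(-1.4598, 1.1700)
step 15: x0=(0.2124, 1.4987) x1=(-0.3955, -0.5656) x2=(-1.4412, 1.1128)
step 16: x0=(0.1680, 1.5249) x1=(-0.4074, -0.5521) x2=(-1.4214, 1.0547)
step 17: x0=(0.1233, 1.5504) x1=(-0.4193, -0.5380) x2=(-1.4007, 0.9960)
step 18: x0=(0.0783, 1.5754) x1=(-0.4313, -0.5232) x2=(-1.3791, 0.9367)
step 19: x0=(0.0331, 1.5998) x1=(-0.4433, -0.5079) x2=(-1.3568, 0.8771)
step 20: x0=(-0.0124, 1.6236) x1=(-0.4552, -0.4920) x2=(-1.3339, 0.8172)
step 21: x0=(-0.0581, 1.6468) x1=(-0.4672, -0.4756) x2=(-1.3106, 0.7572)
step 22: x0=(-0.1040, 1.6694) x1=(-0.4791, -0.4587) x2=(-1.2869, 0.6971)
step 23: x0=(-0.1501, 1.6914) x1=(-0.4909, -0.4414) x2=(-1.2630, 0.6372)
step 24: x0=(-0.1964, 1.7128) x1=(-0.5026, -0.4236) x2=(-1.2390, 0.5776)
step 25: x0=(-0.2428, 1.7336) x1=(-0.5143, -0.4056) x2=(-1.2149, 0.5183)
step 26: x0=(-0.2893, 1.7537) x1=(-0.5258, -0.3871) x2=(-1.1908, 0.4597)
step 27: x0=(-0.3360, 1.7732) x1=(-0.5371, -0.3684) x2=(-1.1669, 0.4017)
step 28: x0=(-0.3828, 1.7920) x1=(-0.5483, -0.3495) x2=(-1.1432, 0.3447)
step 29: x0=(-0.4297, 1.8101) x1=(-0.5593, -0.3303) x2=(-1.1198, 0.2886)
step 30: x0=(-0.4768, 1.8275) x1=(-0.5701, -0.3109) x2=(-1.0969, 0.2338)
step 31: x0=(-0.5240, 1.8441) x1=(-0.5806, -0.2913) x2=(-1.0745, 0.1804)
step 32: x0=(-0.5712, 1.8600) x1=(-0.5908, -0.2716) x2=(-1.0529, 0.1284)

no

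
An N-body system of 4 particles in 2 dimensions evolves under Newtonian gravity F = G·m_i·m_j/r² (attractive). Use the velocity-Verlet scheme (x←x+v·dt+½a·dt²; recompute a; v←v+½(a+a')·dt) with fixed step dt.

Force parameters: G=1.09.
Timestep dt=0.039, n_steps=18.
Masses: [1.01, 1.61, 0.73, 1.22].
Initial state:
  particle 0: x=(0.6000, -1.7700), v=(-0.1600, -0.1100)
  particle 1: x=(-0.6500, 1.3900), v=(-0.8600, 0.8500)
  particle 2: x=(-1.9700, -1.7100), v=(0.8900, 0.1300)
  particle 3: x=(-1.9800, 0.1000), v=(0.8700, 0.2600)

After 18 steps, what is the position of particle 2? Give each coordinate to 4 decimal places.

(-1.2834, -1.4869)

step 0: x0=(0.6000, -1.7700) x1=(-0.6500, 1.3900) x2=(-1.9700, -1.7100) x3=(-1.9800, 0.1000)
step 1: x0=(0.5935, -1.7741) x1=(-0.6837, 1.4228) x2=(-1.9351, -1.7045) x3=(-1.9457, 0.1102)
step 2: x0=(0.5867, -1.7779) x1=(-0.7179, 1.4550) x2=(-1.8999, -1.6982) x3=(-1.9108, 0.1205)
step 3: x0=(0.5793, -1.7814) x1=(-0.7525, 1.4864) x2=(-1.8643, -1.6911) x3=(-1.8751, 0.1309)
step 4: x0=(0.5715, -1.7845) x1=(-0.7874, 1.5172) x2=(-1.8284, -1.6831) x3=(-1.8387, 0.1415)
step 5: x0=(0.5633, -1.7873) x1=(-0.8228, 1.5472) x2=(-1.7921, -1.6743) x3=(-1.8017, 0.1524)
step 6: x0=(0.5546, -1.7897) x1=(-0.8585, 1.5763) x2=(-1.7554, -1.6648) x3=(-1.7640, 0.1636)
step 7: x0=(0.5454, -1.7918) x1=(-0.8946, 1.6047) x2=(-1.7184, -1.6544) x3=(-1.7256, 0.1750)
step 8: x0=(0.5358, -1.7936) x1=(-0.9311, 1.6322) x2=(-1.6810, -1.6431) x3=(-1.6867, 0.1869)
step 9: x0=(0.5257, -1.7950) x1=(-0.9679, 1.6588) x2=(-1.6432, -1.6311) x3=(-1.6471, 0.1991)
step 10: x0=(0.5150, -1.7961) x1=(-1.0050, 1.6845) x2=(-1.6050, -1.6183) x3=(-1.6069, 0.2118)
step 11: x0=(0.5039, -1.7968) x1=(-1.0423, 1.7092) x2=(-1.5664, -1.6046) x3=(-1.5662, 0.2249)
step 12: x0=(0.4922, -1.7972) x1=(-1.0799, 1.7330) x2=(-1.5274, -1.5902) x3=(-1.5250, 0.2386)
step 13: x0=(0.4800, -1.7971) x1=(-1.1177, 1.7557) x2=(-1.4879, -1.5749) x3=(-1.4833, 0.2528)
step 14: x0=(0.4672, -1.7968) x1=(-1.1557, 1.7775) x2=(-1.4480, -1.5589) x3=(-1.4412, 0.2676)
step 15: x0=(0.4539, -1.7960) x1=(-1.1938, 1.7981) x2=(-1.4076, -1.5420) x3=(-1.3988, 0.2829)
step 16: x0=(0.4399, -1.7948) x1=(-1.2320, 1.8178) x2=(-1.3667, -1.5244) x3=(-1.3561, 0.2989)
step 17: x0=(0.4254, -1.7932) x1=(-1.2702, 1.8363) x2=(-1.3253, -1.5061) x3=(-1.3131, 0.3155)
step 18: x0=(0.4103, -1.7912) x1=(-1.3084, 1.8538) x2=(-1.2834, -1.4869) x3=(-1.2700, 0.3327)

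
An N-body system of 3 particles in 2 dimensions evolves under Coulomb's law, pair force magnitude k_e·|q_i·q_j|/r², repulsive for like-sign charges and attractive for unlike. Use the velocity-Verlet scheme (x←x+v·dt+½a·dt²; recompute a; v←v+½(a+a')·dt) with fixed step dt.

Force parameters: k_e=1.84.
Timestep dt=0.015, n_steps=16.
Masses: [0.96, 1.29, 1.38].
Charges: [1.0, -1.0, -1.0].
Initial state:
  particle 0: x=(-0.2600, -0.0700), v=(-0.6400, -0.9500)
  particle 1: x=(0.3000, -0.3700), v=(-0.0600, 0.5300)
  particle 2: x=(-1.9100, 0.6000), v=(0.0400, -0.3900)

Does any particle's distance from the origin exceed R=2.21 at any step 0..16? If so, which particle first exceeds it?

step 0: x0=(-0.2600, -0.0700) x1=(0.3000, -0.3700) x2=(-1.9100, 0.6000)
step 1: x0=(-0.2692, -0.0845) x1=(0.2988, -0.3619) x2=(-1.9094, 0.5941)
step 2: x0=(-0.2775, -0.0994) x1=(0.2969, -0.3534) x2=(-1.9087, 0.5883)
step 3: x0=(-0.2850, -0.1147) x1=(0.2943, -0.3447) x2=(-1.9080, 0.5824)
step 4: x0=(-0.2916, -0.1303) x1=(0.2910, -0.3356) x2=(-1.9073, 0.5765)
step 5: x0=(-0.2972, -0.1463) x1=(0.2869, -0.3263) x2=(-1.9065, 0.5705)
step 6: x0=(-0.3019, -0.1625) x1=(0.2821, -0.3168) x2=(-1.9057, 0.5646)
step 7: x0=(-0.3055, -0.1790) x1=(0.2765, -0.3070) x2=(-1.9048, 0.5586)
step 8: x0=(-0.3081, -0.1957) x1=(0.2701, -0.2971) x2=(-1.9039, 0.5527)
step 9: x0=(-0.3096, -0.2125) x1=(0.2628, -0.2871) x2=(-1.9030, 0.5466)
step 10: x0=(-0.3099, -0.2295) x1=(0.2546, -0.2769) x2=(-1.9020, 0.5406)
step 11: x0=(-0.3090, -0.2465) x1=(0.2454, -0.2667) x2=(-1.9010, 0.5346)
step 12: x0=(-0.3068, -0.2635) x1=(0.2353, -0.2565) x2=(-1.9000, 0.5285)
step 13: x0=(-0.3033, -0.2804) x1=(0.2241, -0.2463) x2=(-1.8989, 0.5224)
step 14: x0=(-0.2983, -0.2972) x1=(0.2119, -0.2362) x2=(-1.8978, 0.5163)
step 15: x0=(-0.2919, -0.3137) x1=(0.1985, -0.2262) x2=(-1.8967, 0.5101)
step 16: x0=(-0.2839, -0.3298) x1=(0.1839, -0.2165) x2=(-1.8956, 0.5040)

no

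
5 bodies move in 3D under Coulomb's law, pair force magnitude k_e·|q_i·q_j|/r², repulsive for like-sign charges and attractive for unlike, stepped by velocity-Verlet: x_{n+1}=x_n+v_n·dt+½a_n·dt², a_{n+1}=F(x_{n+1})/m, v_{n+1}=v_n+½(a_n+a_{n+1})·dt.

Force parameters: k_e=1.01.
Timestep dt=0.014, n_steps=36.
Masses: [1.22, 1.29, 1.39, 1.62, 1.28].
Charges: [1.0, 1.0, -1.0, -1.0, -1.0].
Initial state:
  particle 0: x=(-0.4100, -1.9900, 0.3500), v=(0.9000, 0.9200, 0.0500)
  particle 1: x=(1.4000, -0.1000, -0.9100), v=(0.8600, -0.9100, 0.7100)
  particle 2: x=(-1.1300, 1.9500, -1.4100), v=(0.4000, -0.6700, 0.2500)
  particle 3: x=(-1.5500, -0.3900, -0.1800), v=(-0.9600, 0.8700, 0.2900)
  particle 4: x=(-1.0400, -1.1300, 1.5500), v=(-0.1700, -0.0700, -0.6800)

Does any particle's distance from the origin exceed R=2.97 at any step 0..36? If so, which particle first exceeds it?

step 0: x0=(-0.4100, -1.9900, 0.3500) x1=(1.4000, -0.1000, -0.9100) x2=(-1.1300, 1.9500, -1.4100) x3=(-1.5500, -0.3900, -0.1800) x4=(-1.0400, -1.1300, 1.5500)
step 1: x0=(-0.3974, -1.9771, 0.3507) x1=(1.4120, -0.1127, -0.9001) x2=(-1.1244, 1.9406, -1.4065) x3=(-1.5634, -0.3778, -0.1759) x4=(-1.0424, -1.1310, 1.5405)
step 2: x0=(-0.3849, -1.9641, 0.3515) x1=(1.4240, -0.1254, -0.8901) x2=(-1.1188, 1.9313, -1.4030) x3=(-1.5768, -0.3657, -0.1719) x4=(-1.0447, -1.1321, 1.5309)
step 3: x0=(-0.3725, -1.9511, 0.3523) x1=(1.4360, -0.1381, -0.8802) x2=(-1.1131, 1.9219, -1.3995) x3=(-1.5902, -0.3536, -0.1679) x4=(-1.0469, -1.1332, 1.5214)
step 4: x0=(-0.3601, -1.9380, 0.3531) x1=(1.4480, -0.1508, -0.8702) x2=(-1.1075, 1.9125, -1.3961) x3=(-1.6036, -0.3415, -0.1639) x4=(-1.0492, -1.1343, 1.5118)
step 5: x0=(-0.3478, -1.9249, 0.3540) x1=(1.4599, -0.1635, -0.8603) x2=(-1.1018, 1.9032, -1.3926) x3=(-1.6170, -0.3294, -0.1599) x4=(-1.0513, -1.1355, 1.5023)
step 6: x0=(-0.3355, -1.9117, 0.3550) x1=(1.4718, -0.1761, -0.8503) x2=(-1.0961, 1.8939, -1.3892) x3=(-1.6303, -0.3173, -0.1559) x4=(-1.0535, -1.1368, 1.4927)
step 7: x0=(-0.3233, -1.8984, 0.3560) x1=(1.4837, -0.1888, -0.8404) x2=(-1.0904, 1.8845, -1.3857) x3=(-1.6437, -0.3053, -0.1520) x4=(-1.0555, -1.1381, 1.4831)
step 8: x0=(-0.3112, -1.8851, 0.3570) x1=(1.4956, -0.2014, -0.8304) x2=(-1.0847, 1.8752, -1.3823) x3=(-1.6570, -0.2933, -0.1480) x4=(-1.0576, -1.1395, 1.4735)
step 9: x0=(-0.2992, -1.8717, 0.3581) x1=(1.5075, -0.2140, -0.8205) x2=(-1.0790, 1.8659, -1.3789) x3=(-1.6703, -0.2813, -0.1441) x4=(-1.0595, -1.1409, 1.4638)
step 10: x0=(-0.2872, -1.8583, 0.3592) x1=(1.5193, -0.2266, -0.8105) x2=(-1.0733, 1.8566, -1.3755) x3=(-1.6836, -0.2694, -0.1402) x4=(-1.0615, -1.1424, 1.4542)
step 11: x0=(-0.2753, -1.8449, 0.3604) x1=(1.5311, -0.2391, -0.8006) x2=(-1.0675, 1.8473, -1.3721) x3=(-1.6969, -0.2574, -0.1363) x4=(-1.0633, -1.1439, 1.4445)
step 12: x0=(-0.2635, -1.8313, 0.3616) x1=(1.5429, -0.2517, -0.7907) x2=(-1.0617, 1.8381, -1.3687) x3=(-1.7101, -0.2455, -0.1324) x4=(-1.0651, -1.1455, 1.4349)
step 13: x0=(-0.2518, -1.8178, 0.3629) x1=(1.5547, -0.2642, -0.7807) x2=(-1.0559, 1.8288, -1.3654) x3=(-1.7234, -0.2336, -0.1285) x4=(-1.0669, -1.1471, 1.4252)
step 14: x0=(-0.2401, -1.8041, 0.3642) x1=(1.5665, -0.2767, -0.7708) x2=(-1.0501, 1.8196, -1.3620) x3=(-1.7366, -0.2217, -0.1247) x4=(-1.0685, -1.1488, 1.4155)
step 15: x0=(-0.2286, -1.7905, 0.3656) x1=(1.5782, -0.2892, -0.7608) x2=(-1.0443, 1.8103, -1.3587) x3=(-1.7499, -0.2098, -0.1208) x4=(-1.0701, -1.1506, 1.4057)
step 16: x0=(-0.2171, -1.7767, 0.3670) x1=(1.5899, -0.3017, -0.7509) x2=(-1.0384, 1.8011, -1.3553) x3=(-1.7631, -0.1979, -0.1170) x4=(-1.0717, -1.1524, 1.3960)
step 17: x0=(-0.2056, -1.7630, 0.3685) x1=(1.6016, -0.3141, -0.7410) x2=(-1.0326, 1.7918, -1.3520) x3=(-1.7763, -0.1861, -0.1132) x4=(-1.0732, -1.1542, 1.3862)
step 18: x0=(-0.1943, -1.7491, 0.3700) x1=(1.6133, -0.3266, -0.7310) x2=(-1.0267, 1.7826, -1.3487) x3=(-1.7895, -0.1743, -0.1094) x4=(-1.0746, -1.1562, 1.3765)
step 19: x0=(-0.1831, -1.7353, 0.3716) x1=(1.6250, -0.3390, -0.7211) x2=(-1.0208, 1.7734, -1.3454) x3=(-1.8027, -0.1625, -0.1056) x4=(-1.0760, -1.1581, 1.3667)
step 20: x0=(-0.1719, -1.7214, 0.3732) x1=(1.6367, -0.3514, -0.7112) x2=(-1.0149, 1.7642, -1.3421) x3=(-1.8159, -0.1507, -0.1018) x4=(-1.0772, -1.1602, 1.3569)
step 21: x0=(-0.1609, -1.7074, 0.3749) x1=(1.6483, -0.3638, -0.7012) x2=(-1.0089, 1.7551, -1.3388) x3=(-1.8291, -0.1389, -0.0981) x4=(-1.0785, -1.1622, 1.3470)
step 22: x0=(-0.1499, -1.6934, 0.3767) x1=(1.6600, -0.3761, -0.6913) x2=(-1.0030, 1.7459, -1.3356) x3=(-1.8423, -0.1271, -0.0943) x4=(-1.0796, -1.1644, 1.3372)
step 23: x0=(-0.1390, -1.6793, 0.3785) x1=(1.6716, -0.3885, -0.6814) x2=(-0.9970, 1.7367, -1.3323) x3=(-1.8555, -0.1154, -0.0906) x4=(-1.0807, -1.1665, 1.3273)
step 24: x0=(-0.1282, -1.6653, 0.3803) x1=(1.6832, -0.4008, -0.6715) x2=(-0.9910, 1.7276, -1.3291) x3=(-1.8687, -0.1036, -0.0868) x4=(-1.0816, -1.1688, 1.3174)
step 25: x0=(-0.1176, -1.6511, 0.3822) x1=(1.6948, -0.4131, -0.6616) x2=(-0.9849, 1.7184, -1.3259) x3=(-1.8818, -0.0919, -0.0831) x4=(-1.0825, -1.1711, 1.3075)
step 26: x0=(-0.1070, -1.6369, 0.3842) x1=(1.7064, -0.4254, -0.6517) x2=(-0.9789, 1.7093, -1.3227) x3=(-1.8950, -0.0802, -0.0794) x4=(-1.0834, -1.1734, 1.2976)
step 27: x0=(-0.0965, -1.6227, 0.3862) x1=(1.7180, -0.4376, -0.6418) x2=(-0.9728, 1.7002, -1.3195) x3=(-1.9082, -0.0685, -0.0757) x4=(-1.0841, -1.1758, 1.2877)
step 28: x0=(-0.0861, -1.6085, 0.3882) x1=(1.7295, -0.4499, -0.6319) x2=(-0.9668, 1.6911, -1.3163) x3=(-1.9213, -0.0568, -0.0720) x4=(-1.0848, -1.1783, 1.2777)
step 29: x0=(-0.0758, -1.5942, 0.3904) x1=(1.7411, -0.4621, -0.6220) x2=(-0.9606, 1.6820, -1.3131) x3=(-1.9345, -0.0452, -0.0683) x4=(-1.0854, -1.1808, 1.2677)
step 30: x0=(-0.0656, -1.5799, 0.3925) x1=(1.7526, -0.4743, -0.6121) x2=(-0.9545, 1.6729, -1.3100) x3=(-1.9476, -0.0335, -0.0646) x4=(-1.0859, -1.1834, 1.2577)
step 31: x0=(-0.0556, -1.5655, 0.3948) x1=(1.7642, -0.4865, -0.6022) x2=(-0.9484, 1.6638, -1.3068) x3=(-1.9608, -0.0219, -0.0609) x4=(-1.0863, -1.1860, 1.2476)
step 32: x0=(-0.0456, -1.5511, 0.3970) x1=(1.7757, -0.4987, -0.5924) x2=(-0.9422, 1.6548, -1.3037) x3=(-1.9740, -0.0102, -0.0573) x4=(-1.0866, -1.1886, 1.2376)
step 33: x0=(-0.0357, -1.5367, 0.3994) x1=(1.7872, -0.5108, -0.5825) x2=(-0.9360, 1.6457, -1.3006) x3=(-1.9871, 0.0014, -0.0536) x4=(-1.0868, -1.1913, 1.2275)
step 34: x0=(-0.0260, -1.5222, 0.4018) x1=(1.7987, -0.5229, -0.5726) x2=(-0.9298, 1.6367, -1.2975) x3=(-2.0003, 0.0130, -0.0499) x4=(-1.0870, -1.1941, 1.2174)
step 35: x0=(-0.0164, -1.5077, 0.4042) x1=(1.8103, -0.5351, -0.5628) x2=(-0.9235, 1.6276, -1.2944) x3=(-2.0135, 0.0246, -0.0463) x4=(-1.0870, -1.1969, 1.2073)
step 36: x0=(-0.0069, -1.4932, 0.4067) x1=(1.8218, -0.5471, -0.5529) x2=(-0.9173, 1.6186, -1.2913) x3=(-2.0266, 0.0362, -0.0426) x4=(-1.0870, -1.1998, 1.1971)

no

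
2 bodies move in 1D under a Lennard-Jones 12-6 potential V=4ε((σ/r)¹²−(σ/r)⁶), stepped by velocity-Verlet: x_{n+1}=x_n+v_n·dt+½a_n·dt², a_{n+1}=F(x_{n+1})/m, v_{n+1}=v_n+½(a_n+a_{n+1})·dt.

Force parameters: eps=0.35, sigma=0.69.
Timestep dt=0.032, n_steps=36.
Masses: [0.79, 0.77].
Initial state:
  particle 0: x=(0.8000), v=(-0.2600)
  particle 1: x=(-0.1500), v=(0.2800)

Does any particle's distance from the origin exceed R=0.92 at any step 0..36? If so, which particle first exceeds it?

step 0: x0=(0.8000) x1=(-0.1500)
step 1: x0=(0.7911) x1=(-0.1404)
step 2: x0=(0.7809) x1=(-0.1295)
step 3: x0=(0.7693) x1=(-0.1172)
step 4: x0=(0.7561) x1=(-0.1033)
step 5: x0=(0.7414) x1=(-0.0878)
step 6: x0=(0.7253) x1=(-0.0708)
step 7: x0=(0.7082) x1=(-0.0529)
step 8: x0=(0.6920) x1=(-0.0358)
step 9: x0=(0.6808) x1=(-0.0238)
step 10: x0=(0.6799) x1=(-0.0225)
step 11: x0=(0.6901) x1=(-0.0326)
step 12: x0=(0.7062) x1=(-0.0487)
step 13: x0=(0.7237) x1=(-0.0662)
step 14: x0=(0.7405) x1=(-0.0831)
step 15: x0=(0.7559) x1=(-0.0984)
step 16: x0=(0.7698) x1=(-0.1122)
step 17: x0=(0.7820) x1=(-0.1244)
step 18: x0=(0.7929) x1=(-0.1351)
step 19: x0=(0.8025) x1=(-0.1445)
step 20: x0=(0.8108) x1=(-0.1526)
step 21: x0=(0.8180) x1=(-0.1596)
step 22: x0=(0.8242) x1=(-0.1655)
step 23: x0=(0.8295) x1=(-0.1705)
step 24: x0=(0.8338) x1=(-0.1745)
step 25: x0=(0.8372) x1=(-0.1776)
step 26: x0=(0.8398) x1=(-0.1798)
step 27: x0=(0.8415) x1=(-0.1811)
step 28: x0=(0.8424) x1=(-0.1817)
step 29: x0=(0.8425) x1=(-0.1814)
step 30: x0=(0.8418) x1=(-0.1802)
step 31: x0=(0.8403) x1=(-0.1782)
step 32: x0=(0.8380) x1=(-0.1754)
step 33: x0=(0.8348) x1=(-0.1717)
step 34: x0=(0.8307) x1=(-0.1671)
step 35: x0=(0.8257) x1=(-0.1615)
step 36: x0=(0.8197) x1=(-0.1549)

no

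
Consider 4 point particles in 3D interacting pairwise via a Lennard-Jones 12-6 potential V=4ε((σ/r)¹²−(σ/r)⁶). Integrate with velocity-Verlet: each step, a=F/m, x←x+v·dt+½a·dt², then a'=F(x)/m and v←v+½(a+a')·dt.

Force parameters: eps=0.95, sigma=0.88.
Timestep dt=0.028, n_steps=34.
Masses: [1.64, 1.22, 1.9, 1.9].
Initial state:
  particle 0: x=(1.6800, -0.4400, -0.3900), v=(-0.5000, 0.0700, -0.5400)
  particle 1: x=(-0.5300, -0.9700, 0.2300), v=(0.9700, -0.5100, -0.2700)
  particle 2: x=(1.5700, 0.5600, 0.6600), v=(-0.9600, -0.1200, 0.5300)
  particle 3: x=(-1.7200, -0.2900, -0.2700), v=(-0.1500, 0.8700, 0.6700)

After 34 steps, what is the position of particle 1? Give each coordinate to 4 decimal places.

(0.3649, -1.3894, -0.0562)

step 0: x0=(1.6800, -0.4400, -0.3900) x1=(-0.5300, -0.9700, 0.2300) x2=(1.5700, 0.5600, 0.6600) x3=(-1.7200, -0.2900, -0.2700)
step 1: x0=(1.6660, -0.4379, -0.4050) x1=(-0.5030, -0.9842, 0.2224) x2=(1.5431, 0.5565, 0.6747) x3=(-1.7241, -0.2657, -0.2512)
step 2: x0=(1.6519, -0.4357, -0.4198) x1=(-0.4763, -0.9982, 0.2146) x2=(1.5163, 0.5529, 0.6893) x3=(-1.7280, -0.2415, -0.2323)
step 3: x0=(1.6378, -0.4332, -0.4343) x1=(-0.4498, -1.0120, 0.2067) x2=(1.4894, 0.5491, 0.7036) x3=(-1.7317, -0.2175, -0.2134)
step 4: x0=(1.6237, -0.4306, -0.4487) x1=(-0.4236, -1.0256, 0.1988) x2=(1.4626, 0.5451, 0.7178) x3=(-1.7353, -0.1935, -0.1944)
step 5: x0=(1.6095, -0.4278, -0.4628) x1=(-0.3974, -1.0392, 0.1908) x2=(1.4358, 0.5410, 0.7319) x3=(-1.7387, -0.1696, -0.1753)
step 6: x0=(1.5953, -0.4249, -0.4768) x1=(-0.3715, -1.0526, 0.1828) x2=(1.4090, 0.5368, 0.7457) x3=(-1.7420, -0.1457, -0.1563)
step 7: x0=(1.5810, -0.4219, -0.4907) x1=(-0.3456, -1.0659, 0.1747) x2=(1.3822, 0.5325, 0.7595) x3=(-1.7453, -0.1219, -0.1372)
step 8: x0=(1.5667, -0.4187, -0.5043) x1=(-0.3198, -1.0790, 0.1665) x2=(1.3555, 0.5281, 0.7731) x3=(-1.7484, -0.0982, -0.1181)
step 9: x0=(1.5523, -0.4155, -0.5178) x1=(-0.2941, -1.0921, 0.1584) x2=(1.3287, 0.5235, 0.7866) x3=(-1.7515, -0.0745, -0.0990)
step 10: x0=(1.5379, -0.4122, -0.5312) x1=(-0.2684, -1.1052, 0.1502) x2=(1.3020, 0.5189, 0.7999) x3=(-1.7546, -0.0509, -0.0799)
step 11: x0=(1.5234, -0.4088, -0.5445) x1=(-0.2427, -1.1181, 0.1420) x2=(1.2753, 0.5142, 0.8132) x3=(-1.7575, -0.0273, -0.0607)
step 12: x0=(1.5089, -0.4054, -0.5576) x1=(-0.2171, -1.1309, 0.1338) x2=(1.2485, 0.5094, 0.8264) x3=(-1.7605, -0.0037, -0.0416)
step 13: x0=(1.4943, -0.4019, -0.5706) x1=(-0.1914, -1.1437, 0.1256) x2=(1.2218, 0.5046, 0.8394) x3=(-1.7634, 0.0198, -0.0224)
step 14: x0=(1.4797, -0.3983, -0.5835) x1=(-0.1658, -1.1564, 0.1173) x2=(1.1951, 0.4997, 0.8524) x3=(-1.7662, 0.0434, -0.0033)
step 15: x0=(1.4650, -0.3947, -0.5963) x1=(-0.1401, -1.1691, 0.1090) x2=(1.1684, 0.4947, 0.8653) x3=(-1.7691, 0.0669, 0.0158)
step 16: x0=(1.4502, -0.3911, -0.6089) x1=(-0.1143, -1.1816, 0.1007) x2=(1.1417, 0.4897, 0.8781) x3=(-1.7719, 0.0904, 0.0350)
step 17: x0=(1.4354, -0.3874, -0.6215) x1=(-0.0886, -1.1941, 0.0924) x2=(1.1150, 0.4846, 0.8908) x3=(-1.7747, 0.1138, 0.0541)
step 18: x0=(1.4205, -0.3838, -0.6340) x1=(-0.0627, -1.2065, 0.0841) x2=(1.0884, 0.4795, 0.9035) x3=(-1.7775, 0.1373, 0.0733)
step 19: x0=(1.4055, -0.3801, -0.6463) x1=(-0.0368, -1.2189, 0.0757) x2=(1.0617, 0.4743, 0.9161) x3=(-1.7802, 0.1607, 0.0924)
step 20: x0=(1.3905, -0.3764, -0.6586) x1=(-0.0109, -1.2311, 0.0673) x2=(1.0350, 0.4690, 0.9286) x3=(-1.7829, 0.1842, 0.1116)
step 21: x0=(1.3754, -0.3728, -0.6708) x1=(0.0152, -1.2433, 0.0589) x2=(1.0083, 0.4638, 0.9411) x3=(-1.7857, 0.2076, 0.1308)
step 22: x0=(1.3602, -0.3691, -0.6829) x1=(0.0413, -1.2553, 0.0504) x2=(0.9816, 0.4585, 0.9535) x3=(-1.7884, 0.2310, 0.1499)
step 23: x0=(1.3449, -0.3655, -0.6948) x1=(0.0676, -1.2673, 0.0419) x2=(0.9549, 0.4531, 0.9658) x3=(-1.7911, 0.2545, 0.1691)
step 24: x0=(1.3295, -0.3619, -0.7067) x1=(0.0939, -1.2791, 0.0333) x2=(0.9283, 0.4477, 0.9781) x3=(-1.7938, 0.2779, 0.1882)
step 25: x0=(1.3140, -0.3583, -0.7185) x1=(0.1204, -1.2909, 0.0247) x2=(0.9016, 0.4423, 0.9904) x3=(-1.7964, 0.3013, 0.2074)
step 26: x0=(1.2985, -0.3548, -0.7302) x1=(0.1470, -1.3025, 0.0161) x2=(0.8749, 0.4368, 1.0026) x3=(-1.7991, 0.3247, 0.2265)
step 27: x0=(1.2828, -0.3513, -0.7418) x1=(0.1737, -1.3140, 0.0073) x2=(0.8482, 0.4314, 1.0147) x3=(-1.8018, 0.3481, 0.2457)
step 28: x0=(1.2670, -0.3479, -0.7533) x1=(0.2006, -1.3253, -0.0015) x2=(0.8215, 0.4258, 1.0269) x3=(-1.8044, 0.3715, 0.2648)
step 29: x0=(1.2511, -0.3446, -0.7647) x1=(0.2276, -1.3364, -0.0103) x2=(0.7948, 0.4203, 1.0389) x3=(-1.8071, 0.3949, 0.2840)
step 30: x0=(1.2351, -0.3414, -0.7760) x1=(0.2547, -1.3474, -0.0193) x2=(0.7681, 0.4147, 1.0510) x3=(-1.8097, 0.4182, 0.3031)
step 31: x0=(1.2189, -0.3383, -0.7871) x1=(0.2820, -1.3582, -0.0284) x2=(0.7414, 0.4091, 1.0629) x3=(-1.8123, 0.4416, 0.3223)
step 32: x0=(1.2027, -0.3353, -0.7981) x1=(0.3095, -1.3688, -0.0375) x2=(0.7147, 0.4034, 1.0749) x3=(-1.8149, 0.4650, 0.3414)
step 33: x0=(1.1863, -0.3324, -0.8090) x1=(0.3371, -1.3792, -0.0468) x2=(0.6880, 0.3977, 1.0868) x3=(-1.8175, 0.4884, 0.3606)
step 34: x0=(1.1698, -0.3296, -0.8198) x1=(0.3649, -1.3894, -0.0562) x2=(0.6613, 0.3920, 1.0987) x3=(-1.8202, 0.5118, 0.3797)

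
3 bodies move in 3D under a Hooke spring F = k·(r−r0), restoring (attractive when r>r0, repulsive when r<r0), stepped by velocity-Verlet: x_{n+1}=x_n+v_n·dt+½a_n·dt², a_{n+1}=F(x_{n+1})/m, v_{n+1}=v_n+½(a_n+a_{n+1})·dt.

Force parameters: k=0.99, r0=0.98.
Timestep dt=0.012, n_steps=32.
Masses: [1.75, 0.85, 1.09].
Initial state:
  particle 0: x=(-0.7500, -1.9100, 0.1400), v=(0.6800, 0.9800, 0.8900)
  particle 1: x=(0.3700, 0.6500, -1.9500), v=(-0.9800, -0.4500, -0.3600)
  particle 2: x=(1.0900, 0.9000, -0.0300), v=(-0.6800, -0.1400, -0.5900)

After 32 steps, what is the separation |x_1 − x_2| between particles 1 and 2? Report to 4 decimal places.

1.7805

step 0: x0=(-0.7500, -1.9100, 0.1400) x1=(0.3700, 0.6500, -1.9500) x2=(1.0900, 0.9000, -0.0300)
step 1: x0=(-0.7418, -1.8981, 0.1506) x1=(0.3582, 0.6445, -1.9541) x2=(1.0817, 0.8982, -0.0371)
step 2: x0=(-0.7333, -1.8859, 0.1611) x1=(0.3463, 0.6386, -1.9578) x2=(1.0732, 0.8961, -0.0444)
step 3: x0=(-0.7248, -1.8733, 0.1714) x1=(0.3344, 0.6325, -1.9611) x2=(1.0645, 0.8937, -0.0518)
step 4: x0=(-0.7160, -1.8605, 0.1816) x1=(0.3224, 0.6261, -1.9639) x2=(1.0556, 0.8911, -0.0592)
step 5: x0=(-0.7071, -1.8473, 0.1917) x1=(0.3104, 0.6195, -1.9663) x2=(1.0465, 0.8882, -0.0668)
step 6: x0=(-0.6980, -1.8339, 0.2016) x1=(0.2983, 0.6125, -1.9683) x2=(1.0371, 0.8850, -0.0745)
step 7: x0=(-0.6888, -1.8202, 0.2114) x1=(0.2861, 0.6053, -1.9699) x2=(1.0276, 0.8815, -0.0823)
step 8: x0=(-0.6794, -1.8061, 0.2211) x1=(0.2739, 0.5979, -1.9710) x2=(1.0178, 0.8778, -0.0902)
step 9: x0=(-0.6699, -1.7918, 0.2306) x1=(0.2616, 0.5901, -1.9717) x2=(1.0079, 0.8739, -0.0982)
step 10: x0=(-0.6602, -1.7772, 0.2399) x1=(0.2493, 0.5821, -1.9720) x2=(0.9977, 0.8696, -0.1063)
step 11: x0=(-0.6504, -1.7623, 0.2491) x1=(0.2369, 0.5739, -1.9719) x2=(0.9873, 0.8651, -0.1145)
step 12: x0=(-0.6404, -1.7471, 0.2582) x1=(0.2245, 0.5654, -1.9713) x2=(0.9768, 0.8604, -0.1228)
step 13: x0=(-0.6303, -1.7317, 0.2671) x1=(0.2121, 0.5567, -1.9703) x2=(0.9660, 0.8554, -0.1311)
step 14: x0=(-0.6201, -1.7160, 0.2758) x1=(0.1996, 0.5477, -1.9689) x2=(0.9551, 0.8501, -0.1396)
step 15: x0=(-0.6097, -1.7000, 0.2845) x1=(0.1871, 0.5384, -1.9671) x2=(0.9439, 0.8446, -0.1481)
step 16: x0=(-0.5992, -1.6837, 0.2929) x1=(0.1746, 0.5290, -1.9648) x2=(0.9326, 0.8389, -0.1568)
step 17: x0=(-0.5886, -1.6672, 0.3012) x1=(0.1621, 0.5193, -1.9622) x2=(0.9211, 0.8329, -0.1655)
step 18: x0=(-0.5778, -1.6504, 0.3094) x1=(0.1495, 0.5094, -1.9591) x2=(0.9094, 0.8267, -0.1742)
step 19: x0=(-0.5669, -1.6333, 0.3173) x1=(0.1369, 0.4992, -1.9556) x2=(0.8975, 0.8202, -0.1831)
step 20: x0=(-0.5559, -1.6160, 0.3252) x1=(0.1243, 0.4888, -1.9517) x2=(0.8855, 0.8135, -0.1920)
step 21: x0=(-0.5448, -1.5985, 0.3329) x1=(0.1116, 0.4782, -1.9474) x2=(0.8733, 0.8066, -0.2010)
step 22: x0=(-0.5336, -1.5807, 0.3404) x1=(0.0990, 0.4674, -1.9426) x2=(0.8609, 0.7995, -0.2101)
step 23: x0=(-0.5223, -1.5627, 0.3478) x1=(0.0863, 0.4564, -1.9375) x2=(0.8483, 0.7921, -0.2192)
step 24: x0=(-0.5108, -1.5444, 0.3550) x1=(0.0737, 0.4452, -1.9320) x2=(0.8356, 0.7845, -0.2284)
step 25: x0=(-0.4993, -1.5259, 0.3620) x1=(0.0610, 0.4338, -1.9260) x2=(0.8227, 0.7767, -0.2377)
step 26: x0=(-0.4876, -1.5072, 0.3689) x1=(0.0483, 0.4222, -1.9197) x2=(0.8096, 0.7686, -0.2470)
step 27: x0=(-0.4759, -1.4882, 0.3757) x1=(0.0357, 0.4104, -1.9130) x2=(0.7964, 0.7604, -0.2564)
step 28: x0=(-0.4640, -1.4690, 0.3822) x1=(0.0230, 0.3984, -1.9059) x2=(0.7831, 0.7520, -0.2658)
step 29: x0=(-0.4521, -1.4496, 0.3886) x1=(0.0103, 0.3862, -1.8984) x2=(0.7696, 0.7433, -0.2752)
step 30: x0=(-0.4401, -1.4300, 0.3949) x1=(-0.0023, 0.3738, -1.8905) x2=(0.7559, 0.7345, -0.2847)
step 31: x0=(-0.4280, -1.4102, 0.4010) x1=(-0.0150, 0.3613, -1.8822) x2=(0.7421, 0.7254, -0.2943)
step 32: x0=(-0.4158, -1.3902, 0.4070) x1=(-0.0276, 0.3486, -1.8736) x2=(0.7282, 0.7162, -0.3039)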